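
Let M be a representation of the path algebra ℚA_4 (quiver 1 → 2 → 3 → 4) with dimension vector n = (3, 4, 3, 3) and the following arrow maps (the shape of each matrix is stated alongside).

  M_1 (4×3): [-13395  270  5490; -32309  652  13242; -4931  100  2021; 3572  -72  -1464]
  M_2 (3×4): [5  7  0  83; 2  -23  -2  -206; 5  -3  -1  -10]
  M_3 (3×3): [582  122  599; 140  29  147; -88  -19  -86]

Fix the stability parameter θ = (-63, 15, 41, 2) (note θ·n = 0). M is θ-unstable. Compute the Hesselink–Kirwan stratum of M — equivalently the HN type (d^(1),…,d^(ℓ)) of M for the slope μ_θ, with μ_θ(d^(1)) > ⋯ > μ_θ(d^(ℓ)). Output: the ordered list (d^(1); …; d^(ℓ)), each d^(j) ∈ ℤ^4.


Interval decomposition of M: I[1,4]^3, I[2,2].
HN type (ℓ=3): μ^(1)=43/2; μ^(2)=15; μ^(3)=-63

((0, 0, 3, 3); (0, 4, 0, 0); (3, 0, 0, 0))


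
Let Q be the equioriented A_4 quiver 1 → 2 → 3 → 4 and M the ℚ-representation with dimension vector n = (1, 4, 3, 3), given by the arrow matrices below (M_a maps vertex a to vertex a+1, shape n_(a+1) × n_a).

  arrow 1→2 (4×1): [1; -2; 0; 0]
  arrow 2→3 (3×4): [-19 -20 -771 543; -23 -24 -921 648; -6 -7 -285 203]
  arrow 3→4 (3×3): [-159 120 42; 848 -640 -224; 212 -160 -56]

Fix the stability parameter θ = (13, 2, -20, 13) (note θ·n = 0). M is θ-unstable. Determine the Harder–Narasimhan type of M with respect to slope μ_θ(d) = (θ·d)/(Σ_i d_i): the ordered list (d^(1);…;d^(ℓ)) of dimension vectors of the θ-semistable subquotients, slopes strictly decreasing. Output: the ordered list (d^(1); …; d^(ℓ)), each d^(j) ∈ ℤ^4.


Via rank(M_{q-1}∘⋯∘M_p): M ≅ I[1,4], I[2,2], I[2,3]^2, I[4,4]^2.
μ_θ-semistable layers: μ^(1)=13; μ^(2)=2; μ^(3)=-5/3; μ^(4)=-9

((0, 0, 0, 3); (0, 1, 0, 0); (1, 1, 1, 0); (0, 2, 2, 0))


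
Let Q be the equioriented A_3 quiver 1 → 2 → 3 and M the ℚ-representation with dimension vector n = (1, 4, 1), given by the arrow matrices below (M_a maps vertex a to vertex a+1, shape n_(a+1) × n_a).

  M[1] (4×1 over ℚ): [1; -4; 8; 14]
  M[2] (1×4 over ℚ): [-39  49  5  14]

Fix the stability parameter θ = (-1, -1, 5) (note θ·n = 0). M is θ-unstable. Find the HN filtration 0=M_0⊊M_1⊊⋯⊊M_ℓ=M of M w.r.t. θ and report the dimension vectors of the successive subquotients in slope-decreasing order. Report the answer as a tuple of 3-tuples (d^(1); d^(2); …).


Barcode: M ≅ I[1,3], I[2,2]^3. HN layers by μ_θ (2 steps, strictly decreasing):
  μ^(1)=5; μ^(2)=-1

((0, 0, 1); (1, 4, 0))


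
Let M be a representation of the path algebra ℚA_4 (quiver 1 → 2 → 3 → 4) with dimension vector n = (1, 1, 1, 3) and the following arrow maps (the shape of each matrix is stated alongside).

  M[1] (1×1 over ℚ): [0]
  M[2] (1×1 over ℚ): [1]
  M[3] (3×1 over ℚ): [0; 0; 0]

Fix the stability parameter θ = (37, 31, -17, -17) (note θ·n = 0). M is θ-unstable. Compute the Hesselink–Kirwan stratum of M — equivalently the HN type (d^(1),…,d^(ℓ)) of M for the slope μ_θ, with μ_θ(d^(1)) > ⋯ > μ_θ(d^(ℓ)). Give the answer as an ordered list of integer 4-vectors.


Interval decomposition of M: I[1,1], I[2,3], I[4,4]^3.
HN type (ℓ=3): μ^(1)=37; μ^(2)=7; μ^(3)=-17

((1, 0, 0, 0); (0, 1, 1, 0); (0, 0, 0, 3))


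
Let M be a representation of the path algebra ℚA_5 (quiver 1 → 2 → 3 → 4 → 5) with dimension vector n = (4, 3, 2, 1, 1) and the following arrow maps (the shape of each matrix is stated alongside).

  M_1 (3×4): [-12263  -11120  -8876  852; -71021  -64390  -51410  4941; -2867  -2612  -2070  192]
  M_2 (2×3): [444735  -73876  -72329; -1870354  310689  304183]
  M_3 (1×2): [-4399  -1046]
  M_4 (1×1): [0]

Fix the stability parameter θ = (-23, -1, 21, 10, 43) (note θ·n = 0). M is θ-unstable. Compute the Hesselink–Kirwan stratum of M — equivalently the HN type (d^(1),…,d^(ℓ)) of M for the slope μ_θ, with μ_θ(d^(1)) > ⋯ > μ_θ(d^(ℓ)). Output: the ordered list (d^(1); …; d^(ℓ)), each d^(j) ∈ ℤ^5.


Interval decomposition of M: I[1,1], I[1,2], I[1,3], I[1,4], I[5,5].
HN type (ℓ=5): μ^(1)=43; μ^(2)=21; μ^(3)=31/2; μ^(4)=-1; μ^(5)=-23

((0, 0, 0, 0, 1); (0, 0, 1, 0, 0); (0, 0, 1, 1, 0); (0, 3, 0, 0, 0); (4, 0, 0, 0, 0))


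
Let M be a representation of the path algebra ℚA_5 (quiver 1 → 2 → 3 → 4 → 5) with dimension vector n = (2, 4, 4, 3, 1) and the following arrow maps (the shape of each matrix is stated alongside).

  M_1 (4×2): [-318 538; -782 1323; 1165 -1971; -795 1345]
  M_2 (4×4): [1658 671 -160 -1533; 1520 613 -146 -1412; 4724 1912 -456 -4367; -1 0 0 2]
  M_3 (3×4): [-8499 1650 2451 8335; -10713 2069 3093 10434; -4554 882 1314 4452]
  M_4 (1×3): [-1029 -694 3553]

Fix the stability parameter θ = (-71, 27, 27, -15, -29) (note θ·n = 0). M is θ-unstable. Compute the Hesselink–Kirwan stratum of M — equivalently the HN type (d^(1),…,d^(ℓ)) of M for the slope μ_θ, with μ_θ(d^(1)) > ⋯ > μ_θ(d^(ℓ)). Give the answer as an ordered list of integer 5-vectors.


Barcode: M ≅ I[1,4], I[1,5], I[2,3]^2, I[4,4]. HN layers by μ_θ (5 steps, strictly decreasing):
  μ^(1)=27; μ^(2)=13; μ^(3)=5/2; μ^(4)=-15; μ^(5)=-71

((0, 2, 2, 0, 0); (0, 1, 1, 1, 0); (0, 1, 1, 1, 1); (0, 0, 0, 1, 0); (2, 0, 0, 0, 0))


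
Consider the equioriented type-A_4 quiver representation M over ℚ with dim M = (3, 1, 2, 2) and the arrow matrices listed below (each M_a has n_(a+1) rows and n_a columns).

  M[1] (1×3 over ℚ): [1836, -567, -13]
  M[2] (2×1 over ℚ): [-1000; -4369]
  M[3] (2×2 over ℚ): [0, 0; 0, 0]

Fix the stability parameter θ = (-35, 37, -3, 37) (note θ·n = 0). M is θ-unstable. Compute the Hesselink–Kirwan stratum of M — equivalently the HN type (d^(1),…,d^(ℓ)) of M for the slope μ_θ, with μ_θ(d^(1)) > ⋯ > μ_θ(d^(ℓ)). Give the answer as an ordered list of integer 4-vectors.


Via rank(M_{q-1}∘⋯∘M_p): M ≅ I[1,1]^2, I[1,3], I[3,3], I[4,4]^2.
μ_θ-semistable layers: μ^(1)=37; μ^(2)=17; μ^(3)=-3; μ^(4)=-35

((0, 0, 0, 2); (0, 1, 1, 0); (0, 0, 1, 0); (3, 0, 0, 0))


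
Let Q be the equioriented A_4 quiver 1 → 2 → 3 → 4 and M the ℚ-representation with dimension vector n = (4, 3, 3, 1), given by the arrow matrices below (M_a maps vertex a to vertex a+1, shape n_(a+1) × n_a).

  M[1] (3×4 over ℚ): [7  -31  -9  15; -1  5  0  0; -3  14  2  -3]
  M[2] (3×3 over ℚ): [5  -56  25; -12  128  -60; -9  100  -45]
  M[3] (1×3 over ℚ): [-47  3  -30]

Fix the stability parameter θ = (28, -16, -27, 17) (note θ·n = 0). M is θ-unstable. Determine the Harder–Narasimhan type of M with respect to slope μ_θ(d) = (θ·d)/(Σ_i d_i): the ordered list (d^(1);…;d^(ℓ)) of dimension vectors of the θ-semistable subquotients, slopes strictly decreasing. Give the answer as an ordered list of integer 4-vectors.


Barcode: M ≅ I[1,1], I[1,2], I[1,3], I[1,4], I[3,3]. HN layers by μ_θ (5 steps, strictly decreasing):
  μ^(1)=28; μ^(2)=17; μ^(3)=6; μ^(4)=-5; μ^(5)=-27

((1, 0, 0, 0); (0, 0, 0, 1); (1, 1, 0, 0); (2, 2, 2, 0); (0, 0, 1, 0))


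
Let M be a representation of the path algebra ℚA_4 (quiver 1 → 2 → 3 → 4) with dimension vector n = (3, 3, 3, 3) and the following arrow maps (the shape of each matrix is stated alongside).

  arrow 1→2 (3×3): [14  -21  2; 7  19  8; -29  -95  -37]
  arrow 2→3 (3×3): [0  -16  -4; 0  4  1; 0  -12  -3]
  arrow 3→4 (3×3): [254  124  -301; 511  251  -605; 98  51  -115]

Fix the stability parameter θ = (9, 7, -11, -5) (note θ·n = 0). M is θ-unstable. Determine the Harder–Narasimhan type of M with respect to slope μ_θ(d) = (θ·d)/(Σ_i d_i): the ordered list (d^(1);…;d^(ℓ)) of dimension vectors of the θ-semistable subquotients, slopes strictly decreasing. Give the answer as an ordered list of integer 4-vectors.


Interval decomposition of M: I[1,2]^2, I[1,4], I[3,4]^2.
HN type (ℓ=4): μ^(1)=8; μ^(2)=0; μ^(3)=-5; μ^(4)=-11

((2, 2, 0, 0); (1, 1, 1, 1); (0, 0, 0, 2); (0, 0, 2, 0))


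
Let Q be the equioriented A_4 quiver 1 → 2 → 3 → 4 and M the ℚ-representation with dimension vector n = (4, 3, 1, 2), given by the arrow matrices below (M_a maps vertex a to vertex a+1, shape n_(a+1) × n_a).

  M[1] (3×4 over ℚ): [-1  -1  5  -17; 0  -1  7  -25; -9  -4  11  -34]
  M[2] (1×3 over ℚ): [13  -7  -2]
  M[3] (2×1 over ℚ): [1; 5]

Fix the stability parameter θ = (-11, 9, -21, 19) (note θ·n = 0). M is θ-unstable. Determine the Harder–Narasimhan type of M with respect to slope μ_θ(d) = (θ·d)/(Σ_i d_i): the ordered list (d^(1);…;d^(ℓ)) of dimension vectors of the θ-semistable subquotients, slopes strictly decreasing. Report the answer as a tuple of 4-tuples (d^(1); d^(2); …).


Interval decomposition of M: I[1,1], I[1,2]^2, I[1,4], I[4,4].
HN type (ℓ=4): μ^(1)=19; μ^(2)=9; μ^(3)=-6; μ^(4)=-11

((0, 0, 0, 2); (0, 2, 0, 0); (0, 1, 1, 0); (4, 0, 0, 0))


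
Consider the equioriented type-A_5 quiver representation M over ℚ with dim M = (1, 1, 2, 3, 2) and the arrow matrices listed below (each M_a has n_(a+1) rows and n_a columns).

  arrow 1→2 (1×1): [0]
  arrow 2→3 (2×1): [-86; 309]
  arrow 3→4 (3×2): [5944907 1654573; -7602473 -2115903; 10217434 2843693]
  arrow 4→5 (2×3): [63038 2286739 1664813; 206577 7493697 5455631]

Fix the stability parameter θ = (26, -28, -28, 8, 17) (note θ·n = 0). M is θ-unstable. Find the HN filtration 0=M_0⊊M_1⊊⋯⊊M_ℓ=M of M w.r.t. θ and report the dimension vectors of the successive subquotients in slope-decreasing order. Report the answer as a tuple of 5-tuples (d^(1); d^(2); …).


Via rank(M_{q-1}∘⋯∘M_p): M ≅ I[1,1], I[2,5], I[3,5], I[4,4].
μ_θ-semistable layers: μ^(1)=26; μ^(2)=17; μ^(3)=8; μ^(4)=-28

((1, 0, 0, 0, 0); (0, 0, 0, 0, 2); (0, 0, 0, 3, 0); (0, 1, 2, 0, 0))


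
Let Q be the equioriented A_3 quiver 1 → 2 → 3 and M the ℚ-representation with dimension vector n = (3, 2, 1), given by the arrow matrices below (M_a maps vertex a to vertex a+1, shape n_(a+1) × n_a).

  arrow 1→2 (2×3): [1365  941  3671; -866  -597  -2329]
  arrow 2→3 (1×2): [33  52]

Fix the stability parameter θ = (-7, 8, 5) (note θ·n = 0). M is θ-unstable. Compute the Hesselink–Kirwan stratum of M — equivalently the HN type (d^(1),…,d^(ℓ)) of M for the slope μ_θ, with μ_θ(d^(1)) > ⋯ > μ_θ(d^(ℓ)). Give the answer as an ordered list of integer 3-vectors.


Interval decomposition of M: I[1,1], I[1,2], I[1,3].
HN type (ℓ=3): μ^(1)=8; μ^(2)=13/2; μ^(3)=-7

((0, 1, 0); (0, 1, 1); (3, 0, 0))


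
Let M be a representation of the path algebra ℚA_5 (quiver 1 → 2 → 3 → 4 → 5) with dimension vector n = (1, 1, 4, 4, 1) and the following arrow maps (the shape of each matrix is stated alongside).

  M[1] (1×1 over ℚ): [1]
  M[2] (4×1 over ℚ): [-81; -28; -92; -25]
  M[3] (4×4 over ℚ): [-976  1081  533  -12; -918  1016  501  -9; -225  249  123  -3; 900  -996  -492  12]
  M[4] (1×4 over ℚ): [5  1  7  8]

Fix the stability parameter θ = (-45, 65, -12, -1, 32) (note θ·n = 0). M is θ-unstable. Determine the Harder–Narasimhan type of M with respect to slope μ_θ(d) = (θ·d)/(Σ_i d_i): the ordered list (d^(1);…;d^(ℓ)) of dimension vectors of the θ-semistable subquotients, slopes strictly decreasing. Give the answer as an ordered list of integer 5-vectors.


Via rank(M_{q-1}∘⋯∘M_p): M ≅ I[1,5], I[3,3], I[3,4]^2, I[4,4].
μ_θ-semistable layers: μ^(1)=32; μ^(2)=52/3; μ^(3)=-1; μ^(4)=-12; μ^(5)=-45

((0, 0, 0, 0, 1); (0, 1, 1, 1, 0); (0, 0, 0, 3, 0); (0, 0, 3, 0, 0); (1, 0, 0, 0, 0))


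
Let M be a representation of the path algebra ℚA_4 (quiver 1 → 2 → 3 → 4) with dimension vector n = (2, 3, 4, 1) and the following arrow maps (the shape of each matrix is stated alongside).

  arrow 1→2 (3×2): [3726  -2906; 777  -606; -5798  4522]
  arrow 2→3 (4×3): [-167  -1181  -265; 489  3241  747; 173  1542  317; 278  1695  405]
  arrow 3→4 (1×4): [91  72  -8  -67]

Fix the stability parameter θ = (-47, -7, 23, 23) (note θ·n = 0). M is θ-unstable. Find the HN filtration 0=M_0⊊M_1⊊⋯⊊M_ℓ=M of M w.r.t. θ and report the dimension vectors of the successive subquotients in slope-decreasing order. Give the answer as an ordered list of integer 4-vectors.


Interval decomposition of M: I[1,3], I[1,4], I[2,3], I[3,3].
HN type (ℓ=3): μ^(1)=23; μ^(2)=-7; μ^(3)=-47

((0, 0, 4, 1); (0, 3, 0, 0); (2, 0, 0, 0))


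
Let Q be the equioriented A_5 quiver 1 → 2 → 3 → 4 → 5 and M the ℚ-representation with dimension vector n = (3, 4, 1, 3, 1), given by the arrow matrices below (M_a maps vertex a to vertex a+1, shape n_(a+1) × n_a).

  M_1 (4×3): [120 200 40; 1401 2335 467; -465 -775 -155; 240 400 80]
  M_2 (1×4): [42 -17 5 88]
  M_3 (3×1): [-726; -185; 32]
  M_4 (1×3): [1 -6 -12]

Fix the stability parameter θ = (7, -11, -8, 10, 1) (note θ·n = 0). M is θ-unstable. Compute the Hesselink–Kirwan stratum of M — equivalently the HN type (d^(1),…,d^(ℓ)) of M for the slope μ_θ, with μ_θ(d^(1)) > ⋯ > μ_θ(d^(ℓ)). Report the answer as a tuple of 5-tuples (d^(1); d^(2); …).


Interval decomposition of M: I[1,1]^2, I[1,4], I[2,2]^3, I[4,4], I[4,5].
HN type (ℓ=5): μ^(1)=10; μ^(2)=7; μ^(3)=11/2; μ^(4)=-4; μ^(5)=-11

((0, 0, 0, 2, 0); (2, 0, 0, 0, 0); (0, 0, 0, 1, 1); (1, 1, 1, 0, 0); (0, 3, 0, 0, 0))


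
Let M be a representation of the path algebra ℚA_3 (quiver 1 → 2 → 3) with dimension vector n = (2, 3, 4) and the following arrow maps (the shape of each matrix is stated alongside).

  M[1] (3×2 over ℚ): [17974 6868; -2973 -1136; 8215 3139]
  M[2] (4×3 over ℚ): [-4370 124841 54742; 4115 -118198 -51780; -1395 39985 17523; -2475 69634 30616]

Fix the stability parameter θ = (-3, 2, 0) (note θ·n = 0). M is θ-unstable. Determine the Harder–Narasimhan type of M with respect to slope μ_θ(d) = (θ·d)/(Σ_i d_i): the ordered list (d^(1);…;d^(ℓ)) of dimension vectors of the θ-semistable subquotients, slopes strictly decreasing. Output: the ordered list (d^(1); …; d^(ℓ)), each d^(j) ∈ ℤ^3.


Barcode: M ≅ I[1,3]^2, I[2,3], I[3,3]. HN layers by μ_θ (3 steps, strictly decreasing):
  μ^(1)=1; μ^(2)=0; μ^(3)=-3

((0, 3, 3); (0, 0, 1); (2, 0, 0))


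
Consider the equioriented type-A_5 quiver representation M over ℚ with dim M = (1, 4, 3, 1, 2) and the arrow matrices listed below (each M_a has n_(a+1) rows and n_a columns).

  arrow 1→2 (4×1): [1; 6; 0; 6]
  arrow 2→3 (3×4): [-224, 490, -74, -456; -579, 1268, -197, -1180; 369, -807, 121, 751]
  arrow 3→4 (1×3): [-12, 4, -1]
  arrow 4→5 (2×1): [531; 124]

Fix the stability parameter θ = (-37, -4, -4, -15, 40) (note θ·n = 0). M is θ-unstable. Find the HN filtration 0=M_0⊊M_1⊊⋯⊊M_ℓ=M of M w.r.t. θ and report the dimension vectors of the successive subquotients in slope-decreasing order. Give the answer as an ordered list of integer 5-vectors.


Interval decomposition of M: I[1,5], I[2,2], I[2,3]^2, I[5,5].
HN type (ℓ=4): μ^(1)=40; μ^(2)=-4; μ^(3)=-23/3; μ^(4)=-37

((0, 0, 0, 0, 2); (0, 3, 2, 0, 0); (0, 1, 1, 1, 0); (1, 0, 0, 0, 0))


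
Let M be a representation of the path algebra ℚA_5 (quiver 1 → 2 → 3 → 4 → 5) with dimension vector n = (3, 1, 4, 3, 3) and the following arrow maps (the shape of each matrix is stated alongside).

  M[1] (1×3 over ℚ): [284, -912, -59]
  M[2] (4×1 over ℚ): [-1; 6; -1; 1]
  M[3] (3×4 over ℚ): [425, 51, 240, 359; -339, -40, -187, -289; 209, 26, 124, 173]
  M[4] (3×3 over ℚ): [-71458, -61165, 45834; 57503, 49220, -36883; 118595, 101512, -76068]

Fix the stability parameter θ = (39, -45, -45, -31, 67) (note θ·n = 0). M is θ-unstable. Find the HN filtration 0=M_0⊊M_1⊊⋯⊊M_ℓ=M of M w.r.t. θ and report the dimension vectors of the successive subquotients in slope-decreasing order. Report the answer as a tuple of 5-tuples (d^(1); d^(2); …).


Interval decomposition of M: I[1,1]^2, I[1,5], I[3,3], I[3,5]^2.
HN type (ℓ=5): μ^(1)=67; μ^(2)=39; μ^(3)=-41/2; μ^(4)=-31; μ^(5)=-45

((0, 0, 0, 0, 3); (2, 0, 0, 0, 0); (1, 1, 1, 1, 0); (0, 0, 0, 2, 0); (0, 0, 3, 0, 0))


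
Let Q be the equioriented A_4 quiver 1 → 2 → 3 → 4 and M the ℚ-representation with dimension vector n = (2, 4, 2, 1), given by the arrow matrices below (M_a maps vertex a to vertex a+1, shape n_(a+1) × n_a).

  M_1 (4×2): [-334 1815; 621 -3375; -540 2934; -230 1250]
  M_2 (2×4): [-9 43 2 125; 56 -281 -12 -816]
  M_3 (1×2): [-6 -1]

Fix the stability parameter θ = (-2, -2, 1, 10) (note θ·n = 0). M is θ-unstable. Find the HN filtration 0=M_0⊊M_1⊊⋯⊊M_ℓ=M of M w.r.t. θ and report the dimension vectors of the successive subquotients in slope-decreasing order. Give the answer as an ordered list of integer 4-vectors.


Interval decomposition of M: I[1,3], I[1,4], I[2,2]^2.
HN type (ℓ=3): μ^(1)=10; μ^(2)=1; μ^(3)=-2

((0, 0, 0, 1); (0, 0, 2, 0); (2, 4, 0, 0))


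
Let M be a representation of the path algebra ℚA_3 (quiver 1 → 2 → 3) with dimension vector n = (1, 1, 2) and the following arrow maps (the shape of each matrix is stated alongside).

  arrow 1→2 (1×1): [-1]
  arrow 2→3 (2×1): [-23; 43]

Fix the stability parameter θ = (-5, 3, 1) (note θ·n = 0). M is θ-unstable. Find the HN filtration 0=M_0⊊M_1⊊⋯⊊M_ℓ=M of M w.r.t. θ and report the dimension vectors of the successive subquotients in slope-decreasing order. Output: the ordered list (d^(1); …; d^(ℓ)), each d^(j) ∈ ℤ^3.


Interval decomposition of M: I[1,3], I[3,3].
HN type (ℓ=3): μ^(1)=2; μ^(2)=1; μ^(3)=-5

((0, 1, 1); (0, 0, 1); (1, 0, 0))


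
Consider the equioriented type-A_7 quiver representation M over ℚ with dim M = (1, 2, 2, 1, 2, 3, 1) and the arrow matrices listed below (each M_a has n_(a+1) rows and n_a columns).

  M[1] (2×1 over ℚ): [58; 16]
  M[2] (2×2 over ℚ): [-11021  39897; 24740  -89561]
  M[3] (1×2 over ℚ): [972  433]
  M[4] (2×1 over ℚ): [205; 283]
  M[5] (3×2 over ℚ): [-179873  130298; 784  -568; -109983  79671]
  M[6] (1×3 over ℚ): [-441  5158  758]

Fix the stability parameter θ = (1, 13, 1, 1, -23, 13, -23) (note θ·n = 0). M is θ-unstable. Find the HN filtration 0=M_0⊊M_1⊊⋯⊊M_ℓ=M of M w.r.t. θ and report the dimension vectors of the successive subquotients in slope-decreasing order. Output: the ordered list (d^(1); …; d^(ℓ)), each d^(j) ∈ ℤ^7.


Interval decomposition of M: I[1,3], I[2,7], I[5,6], I[6,6].
HN type (ℓ=5): μ^(1)=13; μ^(2)=7; μ^(3)=1; μ^(4)=-3; μ^(5)=-23

((0, 0, 0, 0, 0, 2, 0); (0, 1, 1, 0, 0, 0, 0); (1, 0, 0, 0, 0, 0, 0); (0, 1, 1, 1, 1, 1, 1); (0, 0, 0, 0, 1, 0, 0))


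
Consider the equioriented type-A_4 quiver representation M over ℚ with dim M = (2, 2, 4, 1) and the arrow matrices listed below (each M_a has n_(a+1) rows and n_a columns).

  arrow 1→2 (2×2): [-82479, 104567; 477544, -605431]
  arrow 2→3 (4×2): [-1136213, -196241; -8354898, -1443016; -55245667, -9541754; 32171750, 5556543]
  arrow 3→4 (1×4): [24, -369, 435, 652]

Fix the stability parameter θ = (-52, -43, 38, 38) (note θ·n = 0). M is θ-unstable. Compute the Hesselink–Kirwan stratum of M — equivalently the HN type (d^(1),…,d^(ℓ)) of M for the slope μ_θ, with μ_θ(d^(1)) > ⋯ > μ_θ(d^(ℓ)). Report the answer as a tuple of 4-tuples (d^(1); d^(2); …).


Via rank(M_{q-1}∘⋯∘M_p): M ≅ I[1,3], I[1,4], I[3,3]^2.
μ_θ-semistable layers: μ^(1)=38; μ^(2)=-43; μ^(3)=-52

((0, 0, 4, 1); (0, 2, 0, 0); (2, 0, 0, 0))


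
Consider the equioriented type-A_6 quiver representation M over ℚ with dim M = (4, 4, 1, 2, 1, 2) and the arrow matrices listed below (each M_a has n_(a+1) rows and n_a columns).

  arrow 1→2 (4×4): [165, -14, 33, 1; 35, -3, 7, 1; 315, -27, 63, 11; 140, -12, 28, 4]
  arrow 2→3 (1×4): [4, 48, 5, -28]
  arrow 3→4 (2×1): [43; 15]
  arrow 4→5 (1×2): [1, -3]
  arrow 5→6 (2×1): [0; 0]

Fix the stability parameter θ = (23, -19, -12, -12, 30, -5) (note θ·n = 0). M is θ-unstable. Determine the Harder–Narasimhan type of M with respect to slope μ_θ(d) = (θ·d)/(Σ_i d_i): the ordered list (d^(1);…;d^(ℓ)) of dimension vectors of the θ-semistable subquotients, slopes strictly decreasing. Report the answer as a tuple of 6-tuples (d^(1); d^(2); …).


Interval decomposition of M: I[1,1], I[1,2]^2, I[1,5], I[2,2], I[4,4], I[6,6]^2.
HN type (ℓ=6): μ^(1)=30; μ^(2)=23; μ^(3)=2; μ^(4)=-5; μ^(5)=-12; μ^(6)=-19

((0, 0, 0, 0, 1, 0); (1, 0, 0, 0, 0, 0); (2, 2, 0, 0, 0, 0); (1, 1, 1, 1, 0, 2); (0, 0, 0, 1, 0, 0); (0, 1, 0, 0, 0, 0))


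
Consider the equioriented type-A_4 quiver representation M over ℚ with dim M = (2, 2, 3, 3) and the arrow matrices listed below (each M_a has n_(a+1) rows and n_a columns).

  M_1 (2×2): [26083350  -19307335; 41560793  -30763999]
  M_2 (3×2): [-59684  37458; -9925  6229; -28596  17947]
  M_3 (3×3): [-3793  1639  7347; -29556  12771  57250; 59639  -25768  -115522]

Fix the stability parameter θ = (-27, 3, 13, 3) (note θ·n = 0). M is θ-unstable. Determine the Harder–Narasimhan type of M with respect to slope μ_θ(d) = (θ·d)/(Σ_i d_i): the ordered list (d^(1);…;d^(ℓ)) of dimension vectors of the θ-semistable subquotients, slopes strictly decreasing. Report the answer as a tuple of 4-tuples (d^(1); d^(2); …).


Interval decomposition of M: I[1,4]^2, I[3,4].
HN type (ℓ=3): μ^(1)=8; μ^(2)=3; μ^(3)=-27

((0, 0, 3, 3); (0, 2, 0, 0); (2, 0, 0, 0))


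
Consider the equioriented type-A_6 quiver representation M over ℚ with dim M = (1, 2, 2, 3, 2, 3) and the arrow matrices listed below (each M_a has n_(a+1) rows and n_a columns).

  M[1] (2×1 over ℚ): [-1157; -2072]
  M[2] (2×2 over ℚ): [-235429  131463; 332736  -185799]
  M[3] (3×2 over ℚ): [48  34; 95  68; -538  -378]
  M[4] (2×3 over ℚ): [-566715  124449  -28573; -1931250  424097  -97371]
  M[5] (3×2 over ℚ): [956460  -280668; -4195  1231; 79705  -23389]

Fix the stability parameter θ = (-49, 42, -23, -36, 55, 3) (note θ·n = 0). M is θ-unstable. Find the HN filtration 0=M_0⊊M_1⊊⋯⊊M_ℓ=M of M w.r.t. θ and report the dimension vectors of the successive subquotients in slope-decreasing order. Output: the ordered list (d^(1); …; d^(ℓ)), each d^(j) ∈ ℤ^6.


Barcode: M ≅ I[1,5], I[2,6], I[4,4], I[6,6]^2. HN layers by μ_θ (6 steps, strictly decreasing):
  μ^(1)=55; μ^(2)=29; μ^(3)=3; μ^(4)=-17/3; μ^(5)=-36; μ^(6)=-49

((0, 0, 0, 0, 1, 0); (0, 0, 0, 0, 1, 1); (0, 0, 0, 0, 0, 2); (0, 2, 2, 2, 0, 0); (0, 0, 0, 1, 0, 0); (1, 0, 0, 0, 0, 0))


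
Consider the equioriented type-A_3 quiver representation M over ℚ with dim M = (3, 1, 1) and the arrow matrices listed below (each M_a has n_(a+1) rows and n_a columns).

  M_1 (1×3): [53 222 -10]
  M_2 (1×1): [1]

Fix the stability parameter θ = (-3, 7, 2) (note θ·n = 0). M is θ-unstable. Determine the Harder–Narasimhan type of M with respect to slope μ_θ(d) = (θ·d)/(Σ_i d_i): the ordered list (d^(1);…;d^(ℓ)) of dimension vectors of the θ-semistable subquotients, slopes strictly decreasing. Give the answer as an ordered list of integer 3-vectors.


Via rank(M_{q-1}∘⋯∘M_p): M ≅ I[1,1]^2, I[1,3].
μ_θ-semistable layers: μ^(1)=9/2; μ^(2)=-3

((0, 1, 1); (3, 0, 0))


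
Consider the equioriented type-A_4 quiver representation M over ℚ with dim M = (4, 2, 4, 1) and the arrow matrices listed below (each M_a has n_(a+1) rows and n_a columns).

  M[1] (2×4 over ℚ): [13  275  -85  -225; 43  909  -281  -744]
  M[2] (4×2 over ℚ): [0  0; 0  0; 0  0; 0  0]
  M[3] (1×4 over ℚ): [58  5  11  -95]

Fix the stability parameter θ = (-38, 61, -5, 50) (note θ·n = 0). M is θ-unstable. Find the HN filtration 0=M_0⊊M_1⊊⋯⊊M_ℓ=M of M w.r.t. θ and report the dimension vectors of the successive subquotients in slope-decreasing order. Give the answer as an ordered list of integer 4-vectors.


Via rank(M_{q-1}∘⋯∘M_p): M ≅ I[1,1]^2, I[1,2]^2, I[3,3]^3, I[3,4].
μ_θ-semistable layers: μ^(1)=61; μ^(2)=50; μ^(3)=-5; μ^(4)=-38

((0, 2, 0, 0); (0, 0, 0, 1); (0, 0, 4, 0); (4, 0, 0, 0))


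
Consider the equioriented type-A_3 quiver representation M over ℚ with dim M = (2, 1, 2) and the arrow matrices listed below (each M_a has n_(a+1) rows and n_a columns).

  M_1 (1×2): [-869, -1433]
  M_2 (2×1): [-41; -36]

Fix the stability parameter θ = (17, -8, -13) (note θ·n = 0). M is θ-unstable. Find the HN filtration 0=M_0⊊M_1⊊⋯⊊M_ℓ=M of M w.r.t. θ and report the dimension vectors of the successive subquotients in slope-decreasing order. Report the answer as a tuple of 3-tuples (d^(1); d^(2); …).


Via rank(M_{q-1}∘⋯∘M_p): M ≅ I[1,1], I[1,3], I[3,3].
μ_θ-semistable layers: μ^(1)=17; μ^(2)=-4/3; μ^(3)=-13

((1, 0, 0); (1, 1, 1); (0, 0, 1))


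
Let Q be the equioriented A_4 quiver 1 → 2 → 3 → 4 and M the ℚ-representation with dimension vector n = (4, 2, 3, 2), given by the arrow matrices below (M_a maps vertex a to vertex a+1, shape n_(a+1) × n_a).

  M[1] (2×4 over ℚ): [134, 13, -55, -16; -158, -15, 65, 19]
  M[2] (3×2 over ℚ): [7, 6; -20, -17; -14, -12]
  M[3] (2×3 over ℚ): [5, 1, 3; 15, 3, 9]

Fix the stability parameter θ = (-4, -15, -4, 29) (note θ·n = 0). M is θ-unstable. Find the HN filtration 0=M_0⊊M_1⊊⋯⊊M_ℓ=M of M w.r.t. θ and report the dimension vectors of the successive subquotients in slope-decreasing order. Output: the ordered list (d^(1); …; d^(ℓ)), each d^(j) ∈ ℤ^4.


Via rank(M_{q-1}∘⋯∘M_p): M ≅ I[1,1]^2, I[1,3], I[1,4], I[3,3], I[4,4].
μ_θ-semistable layers: μ^(1)=29; μ^(2)=-4; μ^(3)=-19/2

((0, 0, 0, 2); (2, 0, 3, 0); (2, 2, 0, 0))


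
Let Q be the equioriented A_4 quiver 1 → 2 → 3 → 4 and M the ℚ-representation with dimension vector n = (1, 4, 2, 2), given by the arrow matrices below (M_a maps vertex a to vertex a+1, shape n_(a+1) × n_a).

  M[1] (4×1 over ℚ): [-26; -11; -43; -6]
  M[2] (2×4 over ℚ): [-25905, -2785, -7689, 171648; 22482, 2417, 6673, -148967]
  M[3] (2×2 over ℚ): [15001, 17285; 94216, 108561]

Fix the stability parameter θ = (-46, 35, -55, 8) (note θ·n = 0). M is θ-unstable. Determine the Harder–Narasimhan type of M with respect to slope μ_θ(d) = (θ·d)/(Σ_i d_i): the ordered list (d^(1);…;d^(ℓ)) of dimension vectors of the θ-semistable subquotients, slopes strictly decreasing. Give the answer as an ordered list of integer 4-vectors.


Via rank(M_{q-1}∘⋯∘M_p): M ≅ I[1,4], I[2,2]^2, I[2,4].
μ_θ-semistable layers: μ^(1)=35; μ^(2)=8; μ^(3)=-10; μ^(4)=-46

((0, 2, 0, 0); (0, 0, 0, 2); (0, 2, 2, 0); (1, 0, 0, 0))


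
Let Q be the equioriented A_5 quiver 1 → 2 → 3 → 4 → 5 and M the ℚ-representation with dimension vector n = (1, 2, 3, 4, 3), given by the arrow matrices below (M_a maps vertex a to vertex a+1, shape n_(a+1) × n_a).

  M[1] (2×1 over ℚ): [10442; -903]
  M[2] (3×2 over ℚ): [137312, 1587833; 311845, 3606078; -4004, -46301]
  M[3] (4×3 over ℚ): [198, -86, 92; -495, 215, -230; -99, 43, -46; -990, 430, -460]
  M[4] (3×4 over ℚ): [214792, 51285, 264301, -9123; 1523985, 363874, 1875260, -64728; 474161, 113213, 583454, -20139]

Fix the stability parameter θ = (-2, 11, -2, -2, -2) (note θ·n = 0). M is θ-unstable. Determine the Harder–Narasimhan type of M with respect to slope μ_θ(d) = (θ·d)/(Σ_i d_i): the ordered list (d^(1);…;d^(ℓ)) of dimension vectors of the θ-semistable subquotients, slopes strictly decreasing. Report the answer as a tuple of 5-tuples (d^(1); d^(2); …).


Barcode: M ≅ I[1,5], I[2,3], I[3,3], I[4,4], I[4,5]^2. HN layers by μ_θ (3 steps, strictly decreasing):
  μ^(1)=9/2; μ^(2)=5/4; μ^(3)=-2

((0, 1, 1, 0, 0); (0, 1, 1, 1, 1); (1, 0, 1, 3, 2))


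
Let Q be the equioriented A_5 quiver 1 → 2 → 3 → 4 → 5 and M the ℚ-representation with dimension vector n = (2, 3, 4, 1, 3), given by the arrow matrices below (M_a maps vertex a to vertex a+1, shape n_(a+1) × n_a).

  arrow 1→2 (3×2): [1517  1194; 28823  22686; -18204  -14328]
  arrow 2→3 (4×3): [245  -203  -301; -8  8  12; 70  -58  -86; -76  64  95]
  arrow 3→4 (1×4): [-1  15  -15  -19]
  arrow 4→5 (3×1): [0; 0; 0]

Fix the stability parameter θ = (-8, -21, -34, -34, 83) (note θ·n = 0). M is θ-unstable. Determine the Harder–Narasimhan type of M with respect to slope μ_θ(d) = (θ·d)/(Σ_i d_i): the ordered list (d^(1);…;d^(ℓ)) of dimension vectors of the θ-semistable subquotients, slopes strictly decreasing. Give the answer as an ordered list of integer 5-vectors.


Barcode: M ≅ I[1,1], I[1,2], I[2,3], I[2,4], I[3,3]^2, I[5,5]^3. HN layers by μ_θ (6 steps, strictly decreasing):
  μ^(1)=83; μ^(2)=-8; μ^(3)=-29/2; μ^(4)=-55/2; μ^(5)=-89/3; μ^(6)=-34

((0, 0, 0, 0, 3); (1, 0, 0, 0, 0); (1, 1, 0, 0, 0); (0, 1, 1, 0, 0); (0, 1, 1, 1, 0); (0, 0, 2, 0, 0))


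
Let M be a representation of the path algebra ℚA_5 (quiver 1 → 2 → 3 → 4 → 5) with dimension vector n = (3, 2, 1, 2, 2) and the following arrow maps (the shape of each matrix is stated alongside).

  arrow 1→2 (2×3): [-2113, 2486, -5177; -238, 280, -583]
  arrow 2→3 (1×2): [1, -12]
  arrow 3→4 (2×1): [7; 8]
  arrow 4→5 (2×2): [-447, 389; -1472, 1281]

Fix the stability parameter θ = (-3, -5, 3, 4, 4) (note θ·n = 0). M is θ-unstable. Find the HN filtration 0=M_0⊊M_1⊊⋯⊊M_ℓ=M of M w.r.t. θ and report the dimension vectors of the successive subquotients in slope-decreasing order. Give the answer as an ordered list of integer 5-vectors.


Barcode: M ≅ I[1,1], I[1,2], I[1,5], I[4,5]. HN layers by μ_θ (4 steps, strictly decreasing):
  μ^(1)=4; μ^(2)=3; μ^(3)=-3; μ^(4)=-4

((0, 0, 0, 2, 2); (0, 0, 1, 0, 0); (1, 0, 0, 0, 0); (2, 2, 0, 0, 0))


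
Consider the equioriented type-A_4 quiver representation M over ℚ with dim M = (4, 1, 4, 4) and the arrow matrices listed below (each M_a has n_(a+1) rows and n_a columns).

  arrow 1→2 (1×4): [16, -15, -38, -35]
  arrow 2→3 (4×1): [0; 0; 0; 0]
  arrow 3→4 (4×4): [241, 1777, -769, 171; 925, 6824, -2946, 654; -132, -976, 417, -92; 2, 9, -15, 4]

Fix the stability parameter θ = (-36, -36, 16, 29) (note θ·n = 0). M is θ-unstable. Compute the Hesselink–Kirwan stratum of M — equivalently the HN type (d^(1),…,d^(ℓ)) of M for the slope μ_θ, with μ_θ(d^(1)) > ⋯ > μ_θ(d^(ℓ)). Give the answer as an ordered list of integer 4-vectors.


Via rank(M_{q-1}∘⋯∘M_p): M ≅ I[1,1]^3, I[1,2], I[3,4]^4.
μ_θ-semistable layers: μ^(1)=29; μ^(2)=16; μ^(3)=-36

((0, 0, 0, 4); (0, 0, 4, 0); (4, 1, 0, 0))


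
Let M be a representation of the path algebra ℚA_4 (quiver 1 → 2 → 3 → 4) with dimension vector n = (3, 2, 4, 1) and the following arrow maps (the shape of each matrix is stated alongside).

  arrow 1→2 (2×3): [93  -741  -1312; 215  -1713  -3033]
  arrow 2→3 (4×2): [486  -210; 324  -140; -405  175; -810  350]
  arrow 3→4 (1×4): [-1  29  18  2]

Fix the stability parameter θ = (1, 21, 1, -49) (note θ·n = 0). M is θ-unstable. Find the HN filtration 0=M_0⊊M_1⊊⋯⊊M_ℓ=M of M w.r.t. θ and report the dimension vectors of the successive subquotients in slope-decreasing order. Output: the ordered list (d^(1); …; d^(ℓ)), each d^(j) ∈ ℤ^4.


Interval decomposition of M: I[1,1], I[1,2], I[1,3], I[3,3]^2, I[3,4].
HN type (ℓ=4): μ^(1)=21; μ^(2)=11; μ^(3)=1; μ^(4)=-24

((0, 1, 0, 0); (0, 1, 1, 0); (3, 0, 2, 0); (0, 0, 1, 1))


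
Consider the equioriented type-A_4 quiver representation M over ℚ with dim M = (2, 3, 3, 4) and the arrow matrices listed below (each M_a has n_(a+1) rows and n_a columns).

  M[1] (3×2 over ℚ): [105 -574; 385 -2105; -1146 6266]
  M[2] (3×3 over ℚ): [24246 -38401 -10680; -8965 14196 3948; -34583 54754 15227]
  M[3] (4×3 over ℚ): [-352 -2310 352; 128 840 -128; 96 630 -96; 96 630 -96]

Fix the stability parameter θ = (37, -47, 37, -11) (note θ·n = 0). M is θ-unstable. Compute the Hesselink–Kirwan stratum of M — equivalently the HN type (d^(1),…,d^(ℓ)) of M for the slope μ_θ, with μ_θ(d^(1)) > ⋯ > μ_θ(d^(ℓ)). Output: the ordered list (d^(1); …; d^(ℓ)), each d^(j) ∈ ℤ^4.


Via rank(M_{q-1}∘⋯∘M_p): M ≅ I[1,3], I[1,4], I[2,3], I[4,4]^3.
μ_θ-semistable layers: μ^(1)=37; μ^(2)=13; μ^(3)=-5; μ^(4)=-11; μ^(5)=-47

((0, 0, 2, 0); (0, 0, 1, 1); (2, 2, 0, 0); (0, 0, 0, 3); (0, 1, 0, 0))


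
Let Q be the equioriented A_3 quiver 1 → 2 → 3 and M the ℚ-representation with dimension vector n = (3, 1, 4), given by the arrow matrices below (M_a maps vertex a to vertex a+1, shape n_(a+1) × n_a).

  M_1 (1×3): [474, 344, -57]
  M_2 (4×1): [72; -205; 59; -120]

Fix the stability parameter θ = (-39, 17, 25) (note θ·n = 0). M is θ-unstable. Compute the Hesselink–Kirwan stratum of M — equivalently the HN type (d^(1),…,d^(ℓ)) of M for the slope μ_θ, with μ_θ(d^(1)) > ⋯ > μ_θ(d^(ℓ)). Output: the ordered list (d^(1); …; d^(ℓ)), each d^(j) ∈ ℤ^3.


Barcode: M ≅ I[1,1]^2, I[1,3], I[3,3]^3. HN layers by μ_θ (3 steps, strictly decreasing):
  μ^(1)=25; μ^(2)=17; μ^(3)=-39

((0, 0, 4); (0, 1, 0); (3, 0, 0))


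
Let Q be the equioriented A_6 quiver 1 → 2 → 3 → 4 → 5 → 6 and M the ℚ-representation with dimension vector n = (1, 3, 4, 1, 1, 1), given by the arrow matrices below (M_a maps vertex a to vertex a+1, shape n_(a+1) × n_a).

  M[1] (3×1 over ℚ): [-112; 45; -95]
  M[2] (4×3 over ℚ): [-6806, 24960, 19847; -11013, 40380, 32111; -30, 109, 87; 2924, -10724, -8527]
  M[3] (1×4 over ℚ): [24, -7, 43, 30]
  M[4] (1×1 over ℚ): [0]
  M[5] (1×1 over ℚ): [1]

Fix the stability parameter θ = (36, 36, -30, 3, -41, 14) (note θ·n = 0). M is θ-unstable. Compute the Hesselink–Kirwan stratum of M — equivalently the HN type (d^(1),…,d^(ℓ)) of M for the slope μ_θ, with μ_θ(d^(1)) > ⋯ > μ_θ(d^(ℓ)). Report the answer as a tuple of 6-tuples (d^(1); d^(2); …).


Barcode: M ≅ I[1,4], I[2,3]^2, I[3,3], I[5,6]. HN layers by μ_θ (5 steps, strictly decreasing):
  μ^(1)=14; μ^(2)=45/4; μ^(3)=3; μ^(4)=-30; μ^(5)=-41

((0, 0, 0, 0, 0, 1); (1, 1, 1, 1, 0, 0); (0, 2, 2, 0, 0, 0); (0, 0, 1, 0, 0, 0); (0, 0, 0, 0, 1, 0))


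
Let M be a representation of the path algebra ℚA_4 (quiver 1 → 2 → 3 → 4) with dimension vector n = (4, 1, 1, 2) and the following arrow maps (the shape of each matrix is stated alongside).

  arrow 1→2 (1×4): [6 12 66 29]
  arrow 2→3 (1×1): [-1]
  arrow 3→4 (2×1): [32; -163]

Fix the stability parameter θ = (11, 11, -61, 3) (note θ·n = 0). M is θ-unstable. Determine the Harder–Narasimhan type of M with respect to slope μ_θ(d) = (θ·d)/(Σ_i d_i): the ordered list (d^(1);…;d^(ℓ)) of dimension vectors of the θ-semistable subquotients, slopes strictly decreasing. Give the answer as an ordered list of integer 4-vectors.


Barcode: M ≅ I[1,1]^3, I[1,4], I[4,4]. HN layers by μ_θ (3 steps, strictly decreasing):
  μ^(1)=11; μ^(2)=3; μ^(3)=-13

((3, 0, 0, 0); (0, 0, 0, 2); (1, 1, 1, 0))


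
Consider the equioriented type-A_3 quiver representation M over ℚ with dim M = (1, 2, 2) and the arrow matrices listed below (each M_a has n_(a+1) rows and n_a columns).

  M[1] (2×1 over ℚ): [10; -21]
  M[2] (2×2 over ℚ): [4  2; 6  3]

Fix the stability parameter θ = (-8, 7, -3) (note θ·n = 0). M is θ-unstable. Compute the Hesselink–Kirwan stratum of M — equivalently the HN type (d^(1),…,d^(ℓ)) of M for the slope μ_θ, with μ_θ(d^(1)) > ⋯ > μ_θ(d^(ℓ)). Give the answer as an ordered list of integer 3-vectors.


Barcode: M ≅ I[1,3], I[2,2], I[3,3]. HN layers by μ_θ (4 steps, strictly decreasing):
  μ^(1)=7; μ^(2)=2; μ^(3)=-3; μ^(4)=-8

((0, 1, 0); (0, 1, 1); (0, 0, 1); (1, 0, 0))


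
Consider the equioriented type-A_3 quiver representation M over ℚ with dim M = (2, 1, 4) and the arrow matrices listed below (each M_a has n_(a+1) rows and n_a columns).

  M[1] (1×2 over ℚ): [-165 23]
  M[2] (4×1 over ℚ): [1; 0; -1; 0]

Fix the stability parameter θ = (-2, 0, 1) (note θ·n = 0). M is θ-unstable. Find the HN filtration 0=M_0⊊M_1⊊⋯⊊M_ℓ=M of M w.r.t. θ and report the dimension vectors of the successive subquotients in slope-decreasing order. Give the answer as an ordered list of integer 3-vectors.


Interval decomposition of M: I[1,1], I[1,3], I[3,3]^3.
HN type (ℓ=3): μ^(1)=1; μ^(2)=0; μ^(3)=-2

((0, 0, 4); (0, 1, 0); (2, 0, 0))


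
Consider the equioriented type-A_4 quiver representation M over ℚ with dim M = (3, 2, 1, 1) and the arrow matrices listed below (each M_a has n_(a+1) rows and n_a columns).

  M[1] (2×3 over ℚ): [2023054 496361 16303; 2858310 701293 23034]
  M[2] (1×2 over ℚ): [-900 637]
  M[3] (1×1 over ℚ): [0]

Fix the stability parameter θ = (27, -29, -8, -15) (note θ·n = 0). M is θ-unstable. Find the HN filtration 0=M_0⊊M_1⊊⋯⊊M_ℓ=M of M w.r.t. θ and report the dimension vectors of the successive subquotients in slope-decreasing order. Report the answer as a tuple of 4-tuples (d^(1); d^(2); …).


Interval decomposition of M: I[1,1], I[1,2], I[1,3], I[4,4].
HN type (ℓ=4): μ^(1)=27; μ^(2)=-1; μ^(3)=-10/3; μ^(4)=-15

((1, 0, 0, 0); (1, 1, 0, 0); (1, 1, 1, 0); (0, 0, 0, 1))


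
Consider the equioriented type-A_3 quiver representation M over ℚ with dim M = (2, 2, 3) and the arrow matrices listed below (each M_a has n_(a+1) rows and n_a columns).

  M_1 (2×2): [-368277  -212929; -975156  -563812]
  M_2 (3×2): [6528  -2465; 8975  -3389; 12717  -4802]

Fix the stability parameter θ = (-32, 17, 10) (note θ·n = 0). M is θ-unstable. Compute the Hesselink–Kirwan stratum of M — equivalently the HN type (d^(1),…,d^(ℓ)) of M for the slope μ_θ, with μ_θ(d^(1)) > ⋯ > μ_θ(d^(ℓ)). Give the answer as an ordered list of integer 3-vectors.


Via rank(M_{q-1}∘⋯∘M_p): M ≅ I[1,1], I[1,3], I[2,3], I[3,3].
μ_θ-semistable layers: μ^(1)=27/2; μ^(2)=10; μ^(3)=-32

((0, 2, 2); (0, 0, 1); (2, 0, 0))


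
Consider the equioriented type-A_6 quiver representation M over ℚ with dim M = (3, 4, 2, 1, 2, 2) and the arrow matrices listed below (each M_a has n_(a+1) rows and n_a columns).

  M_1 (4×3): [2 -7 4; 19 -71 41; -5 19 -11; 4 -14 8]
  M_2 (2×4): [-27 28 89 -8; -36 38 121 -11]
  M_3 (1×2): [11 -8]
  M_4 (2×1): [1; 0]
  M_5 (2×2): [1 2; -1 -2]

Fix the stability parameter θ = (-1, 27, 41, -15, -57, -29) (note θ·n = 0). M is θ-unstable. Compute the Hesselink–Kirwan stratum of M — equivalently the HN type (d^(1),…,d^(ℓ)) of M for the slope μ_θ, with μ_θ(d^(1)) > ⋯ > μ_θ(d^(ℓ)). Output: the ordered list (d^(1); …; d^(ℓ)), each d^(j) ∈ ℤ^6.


Via rank(M_{q-1}∘⋯∘M_p): M ≅ I[1,1], I[1,3], I[1,6], I[2,2]^2, I[5,5], I[6,6].
μ_θ-semistable layers: μ^(1)=41; μ^(2)=27; μ^(3)=-1; μ^(4)=-17/3; μ^(5)=-29; μ^(6)=-57

((0, 0, 1, 0, 0, 0); (0, 3, 0, 0, 0, 0); (2, 0, 0, 0, 0, 0); (1, 1, 1, 1, 1, 1); (0, 0, 0, 0, 0, 1); (0, 0, 0, 0, 1, 0))


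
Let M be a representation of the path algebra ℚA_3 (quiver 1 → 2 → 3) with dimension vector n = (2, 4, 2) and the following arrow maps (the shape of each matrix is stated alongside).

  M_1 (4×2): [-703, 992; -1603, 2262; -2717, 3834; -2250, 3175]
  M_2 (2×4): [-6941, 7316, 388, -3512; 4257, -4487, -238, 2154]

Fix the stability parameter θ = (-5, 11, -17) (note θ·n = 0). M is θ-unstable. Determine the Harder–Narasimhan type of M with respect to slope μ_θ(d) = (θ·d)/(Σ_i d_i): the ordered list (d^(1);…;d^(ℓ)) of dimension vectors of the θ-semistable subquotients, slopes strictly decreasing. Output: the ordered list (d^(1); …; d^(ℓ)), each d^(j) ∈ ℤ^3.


Via rank(M_{q-1}∘⋯∘M_p): M ≅ I[1,2], I[1,3], I[2,2], I[2,3].
μ_θ-semistable layers: μ^(1)=11; μ^(2)=-3; μ^(3)=-5

((0, 2, 0); (0, 2, 2); (2, 0, 0))


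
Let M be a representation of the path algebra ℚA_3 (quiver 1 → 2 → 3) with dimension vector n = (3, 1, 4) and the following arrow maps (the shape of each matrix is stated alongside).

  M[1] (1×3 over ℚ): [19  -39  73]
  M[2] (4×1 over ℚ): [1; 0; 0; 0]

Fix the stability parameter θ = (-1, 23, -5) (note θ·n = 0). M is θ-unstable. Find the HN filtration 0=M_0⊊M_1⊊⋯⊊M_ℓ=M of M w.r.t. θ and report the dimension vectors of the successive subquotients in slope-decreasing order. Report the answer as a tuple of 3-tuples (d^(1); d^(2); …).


Via rank(M_{q-1}∘⋯∘M_p): M ≅ I[1,1]^2, I[1,3], I[3,3]^3.
μ_θ-semistable layers: μ^(1)=9; μ^(2)=-1; μ^(3)=-5

((0, 1, 1); (3, 0, 0); (0, 0, 3))
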